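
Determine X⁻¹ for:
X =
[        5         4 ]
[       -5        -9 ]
det(X) = -25
X⁻¹ =
[     9/25      4/25 ]
[     -1/5      -1/5 ]

For a 2×2 matrix X = [[a, b], [c, d]] with det(X) ≠ 0, X⁻¹ = (1/det(X)) * [[d, -b], [-c, a]].
det(X) = (5)*(-9) - (4)*(-5) = -45 + 20 = -25.
X⁻¹ = (1/-25) * [[-9, -4], [5, 5]].
Dividing each entry by -25 and reducing:
X⁻¹ =
[     9/25      4/25 ]
[     -1/5      -1/5 ]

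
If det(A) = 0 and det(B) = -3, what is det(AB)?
0

Use the multiplicative property of determinants: det(AB) = det(A)*det(B).
det(AB) = (0)*(-3) = 0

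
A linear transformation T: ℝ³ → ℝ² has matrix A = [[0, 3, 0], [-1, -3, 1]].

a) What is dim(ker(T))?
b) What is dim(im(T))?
dim(ker) = 1, dim(im) = 2

The two rows are not scalar multiples of one another (no single k satisfies row 2 = k × row 1), so they are linearly independent.
Thus rank(A) = 2.
dim(im(T)) = rank(A) = 2.
By the rank-nullity theorem applied to T: ℝ³ → ℝ², rank(A) + nullity(A) = 3 (the domain dimension), so dim(ker(T)) = 3 - 2 = 1.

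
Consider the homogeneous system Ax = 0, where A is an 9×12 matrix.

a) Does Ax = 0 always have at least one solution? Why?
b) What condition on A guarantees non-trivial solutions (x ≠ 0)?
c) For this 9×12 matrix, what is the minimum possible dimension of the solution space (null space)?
a) Yes, x = 0 is always a solution. b) When A has linearly dependent columns (rank < n). c) Minimum nullity = 3.

a) x = 0 satisfies A·0 = 0, so the zero vector is always a solution.
b) Non-trivial solutions exist iff the columns of A are linearly dependent, equivalently rank(A) < n (the number of columns).
c) By rank-nullity, rank(A) + nullity(A) = n = 12. Since A has only 9 rows, rank(A) ≤ 9, so nullity(A) ≥ 12 - 9 = 3.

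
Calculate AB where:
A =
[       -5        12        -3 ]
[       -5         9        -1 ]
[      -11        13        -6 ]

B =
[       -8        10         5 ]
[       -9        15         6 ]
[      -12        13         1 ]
AB =
[      -32        91        44 ]
[      -29        72        28 ]
[       43         7        17 ]

Matrix multiplication: (AB)[i][j] = sum over k of A[i][k] * B[k][j].
  (AB)[0][0] = (-5)*(-8) + (12)*(-9) + (-3)*(-12) = -32
  (AB)[0][1] = (-5)*(10) + (12)*(15) + (-3)*(13) = 91
  (AB)[0][2] = (-5)*(5) + (12)*(6) + (-3)*(1) = 44
  (AB)[1][0] = (-5)*(-8) + (9)*(-9) + (-1)*(-12) = -29
  (AB)[1][1] = (-5)*(10) + (9)*(15) + (-1)*(13) = 72
  (AB)[1][2] = (-5)*(5) + (9)*(6) + (-1)*(1) = 28
  (AB)[2][0] = (-11)*(-8) + (13)*(-9) + (-6)*(-12) = 43
  (AB)[2][1] = (-11)*(10) + (13)*(15) + (-6)*(13) = 7
  (AB)[2][2] = (-11)*(5) + (13)*(6) + (-6)*(1) = 17
AB =
[      -32        91        44 ]
[      -29        72        28 ]
[       43         7        17 ]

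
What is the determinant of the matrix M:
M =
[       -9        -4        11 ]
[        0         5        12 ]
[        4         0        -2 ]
det(M) = -322

Expand along row 0 (cofactor expansion): det(M) = a*(e*i - f*h) - b*(d*i - f*g) + c*(d*h - e*g), where the 3×3 is [[a, b, c], [d, e, f], [g, h, i]].
Minor M_00 = (5)*(-2) - (12)*(0) = -10 - 0 = -10.
Minor M_01 = (0)*(-2) - (12)*(4) = 0 - 48 = -48.
Minor M_02 = (0)*(0) - (5)*(4) = 0 - 20 = -20.
det(M) = (-9)*(-10) - (-4)*(-48) + (11)*(-20) = 90 - 192 - 220 = -322.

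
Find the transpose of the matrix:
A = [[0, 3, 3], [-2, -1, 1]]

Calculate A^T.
[[0, -2], [3, -1], [3, 1]]

The transpose sends entry (i,j) to (j,i); rows become columns.
Row 0 of A: [0, 3, 3] -> column 0 of A^T.
Row 1 of A: [-2, -1, 1] -> column 1 of A^T.
A^T = [[0, -2], [3, -1], [3, 1]]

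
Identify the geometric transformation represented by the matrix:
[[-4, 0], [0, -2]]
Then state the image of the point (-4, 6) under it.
non-uniform scaling by (-4, -2); image of (-4, 6) is (16, -12)

This is diagonal with distinct entries, so it scales the x-axis by -4 and the y-axis by -2.
The matrix [[-4, 0], [0, -2]] represents: non-uniform scaling by (-4, -2).
Applying it to (-4, 6): [-4·-4 + 0·6, 0·-4 + -2·6] = (16, -12).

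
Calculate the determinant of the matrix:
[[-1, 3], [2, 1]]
-7

For a 2×2 matrix [[a, b], [c, d]], det = ad - bc
det = (-1)(1) - (3)(2) = -1 - 6 = -7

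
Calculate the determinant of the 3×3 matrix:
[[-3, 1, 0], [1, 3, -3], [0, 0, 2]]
-20

Expansion along first row:
det = -3·det([[3,-3],[0,2]]) - 1·det([[1,-3],[0,2]]) + 0·det([[1,3],[0,0]])
    = -3·(3·2 - -3·0) - 1·(1·2 - -3·0) + 0·(1·0 - 3·0)
    = -3·6 - 1·2 + 0·0
    = -18 + -2 + 0 = -20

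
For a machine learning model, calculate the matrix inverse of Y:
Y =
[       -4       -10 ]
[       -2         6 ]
det(Y) = -44
Y⁻¹ =
[    -3/22     -5/22 ]
[    -1/22      1/11 ]

For a 2×2 matrix Y = [[a, b], [c, d]] with det(Y) ≠ 0, Y⁻¹ = (1/det(Y)) * [[d, -b], [-c, a]].
det(Y) = (-4)*(6) - (-10)*(-2) = -24 - 20 = -44.
Y⁻¹ = (1/-44) * [[6, 10], [2, -4]].
Dividing each entry by -44 and reducing:
Y⁻¹ =
[    -3/22     -5/22 ]
[    -1/22      1/11 ]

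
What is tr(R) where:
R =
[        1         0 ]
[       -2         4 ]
tr(R) = 1 + 4 = 5

The trace of a square matrix is the sum of its diagonal entries.
Diagonal entries of R: R[0][0] = 1, R[1][1] = 4.
tr(R) = 1 + 4 = 5.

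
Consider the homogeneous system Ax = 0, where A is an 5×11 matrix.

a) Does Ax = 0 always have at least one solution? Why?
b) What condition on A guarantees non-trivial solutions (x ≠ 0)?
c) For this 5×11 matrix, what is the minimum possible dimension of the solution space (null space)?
a) Yes, x = 0 is always a solution. b) When A has linearly dependent columns (rank < n). c) Minimum nullity = 6.

a) x = 0 satisfies A·0 = 0, so the zero vector is always a solution.
b) Non-trivial solutions exist iff the columns of A are linearly dependent, equivalently rank(A) < n (the number of columns).
c) By rank-nullity, rank(A) + nullity(A) = n = 11. Since A has only 5 rows, rank(A) ≤ 5, so nullity(A) ≥ 11 - 5 = 6.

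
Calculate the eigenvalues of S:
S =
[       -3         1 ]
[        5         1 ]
λ = -4, 2

Solve det(S - λI) = 0. For a 2×2 matrix the characteristic equation is λ² - (trace)λ + det = 0.
trace(S) = a + d = -3 + 1 = -2.
det(S) = a*d - b*c = (-3)*(1) - (1)*(5) = -3 - 5 = -8.
Characteristic equation: λ² - (-2)λ + (-8) = 0.
Discriminant = (-2)² - 4*(-8) = 4 + 32 = 36.
λ = (-2 ± √36) / 2 = (-2 ± 6) / 2 = -4, 2.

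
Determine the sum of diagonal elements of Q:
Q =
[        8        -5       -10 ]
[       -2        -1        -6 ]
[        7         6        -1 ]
tr(Q) = 8 - 1 - 1 = 6

The trace of a square matrix is the sum of its diagonal entries.
Diagonal entries of Q: Q[0][0] = 8, Q[1][1] = -1, Q[2][2] = -1.
tr(Q) = 8 - 1 - 1 = 6.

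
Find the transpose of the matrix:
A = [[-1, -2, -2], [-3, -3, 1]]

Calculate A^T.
[[-1, -3], [-2, -3], [-2, 1]]

The transpose sends entry (i,j) to (j,i); rows become columns.
Row 0 of A: [-1, -2, -2] -> column 0 of A^T.
Row 1 of A: [-3, -3, 1] -> column 1 of A^T.
A^T = [[-1, -3], [-2, -3], [-2, 1]]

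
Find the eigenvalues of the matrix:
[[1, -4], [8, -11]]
λ = -7 and λ = -3

Characteristic equation: det(A - λI) = 0
λ² - (trace)λ + (det) = 0
λ² - (-10)λ + (21) = 0
λ² + 10λ + 21 = 0
Solving: λ = -7, -3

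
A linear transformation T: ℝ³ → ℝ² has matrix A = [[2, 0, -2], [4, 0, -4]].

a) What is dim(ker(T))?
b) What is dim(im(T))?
dim(ker) = 2, dim(im) = 1

Observe that row 2 = 2 × row 1 (so the rows are linearly dependent).
Thus rank(A) = 1 (only one linearly independent row).
dim(im(T)) = rank(A) = 1.
By the rank-nullity theorem applied to T: ℝ³ → ℝ², rank(A) + nullity(A) = 3 (the domain dimension), so dim(ker(T)) = 3 - 1 = 2.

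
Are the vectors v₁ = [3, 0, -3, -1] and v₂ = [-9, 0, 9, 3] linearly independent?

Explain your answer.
No, linearly dependent (v₂ = -3·v₁)

Check whether there is a scalar k with v₂ = k·v₁.
Comparing components, k = -3 satisfies -3·[3, 0, -3, -1] = [-9, 0, 9, 3].
Since v₂ is a scalar multiple of v₁, the two vectors are linearly dependent.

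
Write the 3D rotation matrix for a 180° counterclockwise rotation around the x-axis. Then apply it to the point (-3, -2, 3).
R = [[1, 0, 0], [0, -1, 0], [0, 0, -1]]; R·(-3, -2, 3) = (-3, 2, -3)

Rotation matrix for 180° around x-axis:
cos(180°) = -1, sin(180°) = 0
R = [[1, 0, 0], [0, -1, 0], [0, 0, -1]]
Apply to (-3, -2, 3): R·[-3, -2, 3]ᵀ = (-3, 2, -3)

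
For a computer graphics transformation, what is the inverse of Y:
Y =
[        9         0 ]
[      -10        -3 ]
det(Y) = -27
Y⁻¹ =
[      1/9         0 ]
[   -10/27      -1/3 ]

For a 2×2 matrix Y = [[a, b], [c, d]] with det(Y) ≠ 0, Y⁻¹ = (1/det(Y)) * [[d, -b], [-c, a]].
det(Y) = (9)*(-3) - (0)*(-10) = -27 - 0 = -27.
Y⁻¹ = (1/-27) * [[-3, 0], [10, 9]].
Dividing each entry by -27 and reducing:
Y⁻¹ =
[      1/9         0 ]
[   -10/27      -1/3 ]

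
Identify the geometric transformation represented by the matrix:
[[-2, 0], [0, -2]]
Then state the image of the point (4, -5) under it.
uniform scaling by factor -2; image of (4, -5) is (-8, 10)

This is a diagonal matrix with equal entries -2, so it scales both axes by the same factor -2.
The matrix [[-2, 0], [0, -2]] represents: uniform scaling by factor -2.
Applying it to (4, -5): [-2·4 + 0·-5, 0·4 + -2·-5] = (-8, 10).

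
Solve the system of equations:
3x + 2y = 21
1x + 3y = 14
x = 5, y = 3

Use elimination (row reduction):
Equation 1: 3x + 2y = 21.
Equation 2: 1x + 3y = 14.
Multiply Eq1 by 1 and Eq2 by 3: 3x + 2y = 21;  3x + 9y = 42.
Subtract: (7)y = 21, so y = 3.
Back-substitute into Eq1: 3x + 2*(3) = 21, so x = 5.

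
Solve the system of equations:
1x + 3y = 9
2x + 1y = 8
x = 3, y = 2

Use elimination (row reduction):
Equation 1: 1x + 3y = 9.
Equation 2: 2x + 1y = 8.
Multiply Eq1 by 2 and Eq2 by 1: 2x + 6y = 18;  2x + 1y = 8.
Subtract: (-5)y = -10, so y = 2.
Back-substitute into Eq1: 1x + 3*(2) = 9, so x = 3.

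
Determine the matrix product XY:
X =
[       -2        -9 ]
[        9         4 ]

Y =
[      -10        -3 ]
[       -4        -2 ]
XY =
[       56        24 ]
[     -106       -35 ]

Matrix multiplication: (XY)[i][j] = sum over k of X[i][k] * Y[k][j].
  (XY)[0][0] = (-2)*(-10) + (-9)*(-4) = 56
  (XY)[0][1] = (-2)*(-3) + (-9)*(-2) = 24
  (XY)[1][0] = (9)*(-10) + (4)*(-4) = -106
  (XY)[1][1] = (9)*(-3) + (4)*(-2) = -35
XY =
[       56        24 ]
[     -106       -35 ]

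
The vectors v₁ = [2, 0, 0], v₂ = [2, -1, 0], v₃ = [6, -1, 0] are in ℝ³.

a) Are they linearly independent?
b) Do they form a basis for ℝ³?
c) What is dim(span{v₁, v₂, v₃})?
Not independent, not a basis, dim(span) = 2

Check whether v₃ can be written as a linear combination of v₁ and v₂.
v₃ = (2)·v₁ + (1)·v₂ = [6, -1, 0], so the three vectors are linearly dependent.
Thus they do not form a basis for ℝ³, and dim(span{v₁, v₂, v₃}) = 2 (spanned by v₁ and v₂).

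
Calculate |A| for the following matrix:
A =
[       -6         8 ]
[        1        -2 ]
det(A) = 4

For a 2×2 matrix [[a, b], [c, d]], det = a*d - b*c.
det(A) = (-6)*(-2) - (8)*(1) = 12 - 8 = 4.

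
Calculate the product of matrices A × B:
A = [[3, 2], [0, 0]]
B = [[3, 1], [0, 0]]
[[9, 3], [0, 0]]

Matrix multiplication:
C[0][0] = 3×3 + 2×0 = 9
C[0][1] = 3×1 + 2×0 = 3
C[1][0] = 0×3 + 0×0 = 0
C[1][1] = 0×1 + 0×0 = 0
Result: [[9, 3], [0, 0]]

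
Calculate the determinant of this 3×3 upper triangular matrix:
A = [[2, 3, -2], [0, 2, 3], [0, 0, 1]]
4

The determinant of a triangular matrix is the product of its diagonal entries (the off-diagonal entries above the diagonal do not affect it).
det(A) = (2) * (2) * (1) = 4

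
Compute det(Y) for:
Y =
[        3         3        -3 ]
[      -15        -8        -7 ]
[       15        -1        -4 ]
det(Y) = -825

Expand along row 0 (cofactor expansion): det(Y) = a*(e*i - f*h) - b*(d*i - f*g) + c*(d*h - e*g), where the 3×3 is [[a, b, c], [d, e, f], [g, h, i]].
Minor M_00 = (-8)*(-4) - (-7)*(-1) = 32 - 7 = 25.
Minor M_01 = (-15)*(-4) - (-7)*(15) = 60 + 105 = 165.
Minor M_02 = (-15)*(-1) - (-8)*(15) = 15 + 120 = 135.
det(Y) = (3)*(25) - (3)*(165) + (-3)*(135) = 75 - 495 - 405 = -825.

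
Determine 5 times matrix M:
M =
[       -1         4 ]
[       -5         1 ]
5M =
[       -5        20 ]
[      -25         5 ]

Scalar multiplication is elementwise: (5M)[i][j] = 5 * M[i][j].
  (5M)[0][0] = 5 * (-1) = -5
  (5M)[0][1] = 5 * (4) = 20
  (5M)[1][0] = 5 * (-5) = -25
  (5M)[1][1] = 5 * (1) = 5
5M =
[       -5        20 ]
[      -25         5 ]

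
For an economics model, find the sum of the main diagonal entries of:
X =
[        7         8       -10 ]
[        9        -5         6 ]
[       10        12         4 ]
tr(X) = 7 - 5 + 4 = 6

The trace of a square matrix is the sum of its diagonal entries.
Diagonal entries of X: X[0][0] = 7, X[1][1] = -5, X[2][2] = 4.
tr(X) = 7 - 5 + 4 = 6.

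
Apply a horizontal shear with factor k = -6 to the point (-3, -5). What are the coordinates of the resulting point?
(27, -5)

Shear matrix for horizontal shear with factor k = -6:
[[1, -6], [0, 1]]
Result: (-3, -5) → (27, -5)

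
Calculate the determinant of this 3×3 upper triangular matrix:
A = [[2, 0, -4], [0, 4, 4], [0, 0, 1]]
8

The determinant of a triangular matrix is the product of its diagonal entries (the off-diagonal entries above the diagonal do not affect it).
det(A) = (2) * (4) * (1) = 8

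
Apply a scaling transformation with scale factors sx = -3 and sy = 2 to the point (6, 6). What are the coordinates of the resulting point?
(-18, 12)

Scaling matrix:
[[-3, 0], [0, 2]]
Result: (6 × -3, 6 × 2) = (-18, 12)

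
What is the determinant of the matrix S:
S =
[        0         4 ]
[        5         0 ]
det(S) = -20

For a 2×2 matrix [[a, b], [c, d]], det = a*d - b*c.
det(S) = (0)*(0) - (4)*(5) = 0 - 20 = -20.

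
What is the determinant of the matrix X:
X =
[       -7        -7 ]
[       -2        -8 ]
det(X) = 42

For a 2×2 matrix [[a, b], [c, d]], det = a*d - b*c.
det(X) = (-7)*(-8) - (-7)*(-2) = 56 - 14 = 42.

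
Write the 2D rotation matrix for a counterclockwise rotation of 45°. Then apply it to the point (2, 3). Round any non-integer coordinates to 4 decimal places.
R = [[√2/2, -√2/2], [√2/2, √2/2]]; R·(2, 3) = (-0.7071, 3.5355)

Rotation matrix formula: R(θ) = [[cos θ, -sin θ], [sin θ, cos θ]]
For θ = 45°:
cos(45°) = √2/2
sin(45°) = √2/2
R = [[√2/2, -√2/2], [√2/2, √2/2]]
Apply to (2, 3): [√2/2·2 + (-√2/2)·3, √2/2·2 + √2/2·3] = (-0.7071, 3.5355)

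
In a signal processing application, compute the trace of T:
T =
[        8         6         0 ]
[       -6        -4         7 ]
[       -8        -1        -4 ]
tr(T) = 8 - 4 - 4 = 0

The trace of a square matrix is the sum of its diagonal entries.
Diagonal entries of T: T[0][0] = 8, T[1][1] = -4, T[2][2] = -4.
tr(T) = 8 - 4 - 4 = 0.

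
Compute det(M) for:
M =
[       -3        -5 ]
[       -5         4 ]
det(M) = -37

For a 2×2 matrix [[a, b], [c, d]], det = a*d - b*c.
det(M) = (-3)*(4) - (-5)*(-5) = -12 - 25 = -37.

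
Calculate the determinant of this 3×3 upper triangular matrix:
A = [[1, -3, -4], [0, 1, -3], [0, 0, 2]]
2

The determinant of a triangular matrix is the product of its diagonal entries (the off-diagonal entries above the diagonal do not affect it).
det(A) = (1) * (1) * (2) = 2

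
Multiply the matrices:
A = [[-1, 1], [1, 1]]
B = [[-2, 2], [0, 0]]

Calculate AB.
[[2, -2], [-2, 2]]

Each entry (i,j) of AB = sum over k of A[i][k]*B[k][j].
(AB)[0][0] = (-1)*(-2) + (1)*(0) = 2
(AB)[0][1] = (-1)*(2) + (1)*(0) = -2
(AB)[1][0] = (1)*(-2) + (1)*(0) = -2
(AB)[1][1] = (1)*(2) + (1)*(0) = 2
AB = [[2, -2], [-2, 2]]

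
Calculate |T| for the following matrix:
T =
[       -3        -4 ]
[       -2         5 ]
det(T) = -23

For a 2×2 matrix [[a, b], [c, d]], det = a*d - b*c.
det(T) = (-3)*(5) - (-4)*(-2) = -15 - 8 = -23.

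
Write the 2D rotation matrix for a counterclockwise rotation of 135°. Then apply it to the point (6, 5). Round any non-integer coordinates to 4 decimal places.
R = [[-√2/2, -√2/2], [√2/2, -√2/2]]; R·(6, 5) = (-7.7782, 0.7071)

Rotation matrix formula: R(θ) = [[cos θ, -sin θ], [sin θ, cos θ]]
For θ = 135°:
cos(135°) = -√2/2
sin(135°) = √2/2
R = [[-√2/2, -√2/2], [√2/2, -√2/2]]
Apply to (6, 5): [-√2/2·6 + (-√2/2)·5, √2/2·6 + -√2/2·5] = (-7.7782, 0.7071)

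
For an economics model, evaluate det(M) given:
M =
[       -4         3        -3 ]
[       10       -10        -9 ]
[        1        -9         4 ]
det(M) = 577

Expand along row 0 (cofactor expansion): det(M) = a*(e*i - f*h) - b*(d*i - f*g) + c*(d*h - e*g), where the 3×3 is [[a, b, c], [d, e, f], [g, h, i]].
Minor M_00 = (-10)*(4) - (-9)*(-9) = -40 - 81 = -121.
Minor M_01 = (10)*(4) - (-9)*(1) = 40 + 9 = 49.
Minor M_02 = (10)*(-9) - (-10)*(1) = -90 + 10 = -80.
det(M) = (-4)*(-121) - (3)*(49) + (-3)*(-80) = 484 - 147 + 240 = 577.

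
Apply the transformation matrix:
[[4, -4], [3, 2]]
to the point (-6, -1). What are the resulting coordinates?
(-20, -20)

Matrix multiplication:
[[4, -4], [3, 2]] × [-6, -1]ᵀ
= [4×-6 + -4×-1, 3×-6 + 2×-1]ᵀ
= [-20.0000, -20.0000]ᵀ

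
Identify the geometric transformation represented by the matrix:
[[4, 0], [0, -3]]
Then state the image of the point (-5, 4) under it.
non-uniform scaling by (4, -3); image of (-5, 4) is (-20, -12)

This is diagonal with distinct entries, so it scales the x-axis by 4 and the y-axis by -3.
The matrix [[4, 0], [0, -3]] represents: non-uniform scaling by (4, -3).
Applying it to (-5, 4): [4·-5 + 0·4, 0·-5 + -3·4] = (-20, -12).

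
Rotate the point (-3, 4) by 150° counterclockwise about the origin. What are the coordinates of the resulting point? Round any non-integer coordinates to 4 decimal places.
(0.5981, -4.9641)

Rotation matrix R(θ) = [[cos θ, -sin θ], [sin θ, cos θ]]; for θ = 150°:
R = [[-√3/2, -1/2], [1/2, -√3/2]]
Result: R × [-3, 4]ᵀ = [-√3/2·-3 + (-1/2)·4, 1/2·-3 + (-√3/2)·4]ᵀ = (0.5981, -4.9641)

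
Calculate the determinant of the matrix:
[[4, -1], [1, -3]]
-11

For a 2×2 matrix [[a, b], [c, d]], det = ad - bc
det = (4)(-3) - (-1)(1) = -12 - -1 = -11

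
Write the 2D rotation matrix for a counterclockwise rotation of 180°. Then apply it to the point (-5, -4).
R = [[-1, 0], [0, -1]]; R·(-5, -4) = (5, 4)

Rotation matrix formula: R(θ) = [[cos θ, -sin θ], [sin θ, cos θ]]
For θ = 180°:
cos(180°) = -1
sin(180°) = 0
R = [[-1, 0], [0, -1]]
Apply to (-5, -4): [-1·-5 + (0)·-4, 0·-5 + -1·-4] = (5, 4)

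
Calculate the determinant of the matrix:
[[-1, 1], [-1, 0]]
1

For a 2×2 matrix [[a, b], [c, d]], det = ad - bc
det = (-1)(0) - (1)(-1) = 0 - -1 = 1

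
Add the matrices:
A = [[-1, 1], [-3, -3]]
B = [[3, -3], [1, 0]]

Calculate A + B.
[[2, -2], [-2, -3]]

Add corresponding elements:
(-1)+(3)=2
(1)+(-3)=-2
(-3)+(1)=-2
(-3)+(0)=-3
A + B = [[2, -2], [-2, -3]]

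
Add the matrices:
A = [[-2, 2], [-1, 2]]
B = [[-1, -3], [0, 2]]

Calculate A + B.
[[-3, -1], [-1, 4]]

Add corresponding elements:
(-2)+(-1)=-3
(2)+(-3)=-1
(-1)+(0)=-1
(2)+(2)=4
A + B = [[-3, -1], [-1, 4]]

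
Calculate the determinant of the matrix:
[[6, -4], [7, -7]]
-14

For a 2×2 matrix [[a, b], [c, d]], det = ad - bc
det = (6)(-7) - (-4)(7) = -42 - -28 = -14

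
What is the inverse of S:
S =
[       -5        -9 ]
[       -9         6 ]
det(S) = -111
S⁻¹ =
[    -2/37     -3/37 ]
[    -3/37     5/111 ]

For a 2×2 matrix S = [[a, b], [c, d]] with det(S) ≠ 0, S⁻¹ = (1/det(S)) * [[d, -b], [-c, a]].
det(S) = (-5)*(6) - (-9)*(-9) = -30 - 81 = -111.
S⁻¹ = (1/-111) * [[6, 9], [9, -5]].
Dividing each entry by -111 and reducing:
S⁻¹ =
[    -2/37     -3/37 ]
[    -3/37     5/111 ]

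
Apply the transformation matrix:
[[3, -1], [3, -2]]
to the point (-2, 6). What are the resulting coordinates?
(-12, -18)

Matrix multiplication:
[[3, -1], [3, -2]] × [-2, 6]ᵀ
= [3×-2 + -1×6, 3×-2 + -2×6]ᵀ
= [-12.0000, -18.0000]ᵀ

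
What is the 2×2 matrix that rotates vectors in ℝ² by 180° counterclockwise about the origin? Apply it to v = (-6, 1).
R = [[-1, 0], [0, -1]]; R·v = (6, -1)

A counterclockwise rotation by angle θ in ℝ² has matrix R(θ) = [[cos θ, -sin θ], [sin θ, cos θ]].
For θ = 180°: cos θ = -1, sin θ = 0.
R(180°) = [[-1, 0], [0, -1]].
R·v = [-1·-6 + (0)·1, 0·-6 + -1·1] = (6, -1).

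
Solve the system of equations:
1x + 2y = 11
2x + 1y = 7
x = 1, y = 5

Use elimination (row reduction):
Equation 1: 1x + 2y = 11.
Equation 2: 2x + 1y = 7.
Multiply Eq1 by 2 and Eq2 by 1: 2x + 4y = 22;  2x + 1y = 7.
Subtract: (-3)y = -15, so y = 5.
Back-substitute into Eq1: 1x + 2*(5) = 11, so x = 1.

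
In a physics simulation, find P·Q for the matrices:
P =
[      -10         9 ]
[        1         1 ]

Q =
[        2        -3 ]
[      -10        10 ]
PQ =
[     -110       120 ]
[       -8         7 ]

Matrix multiplication: (PQ)[i][j] = sum over k of P[i][k] * Q[k][j].
  (PQ)[0][0] = (-10)*(2) + (9)*(-10) = -110
  (PQ)[0][1] = (-10)*(-3) + (9)*(10) = 120
  (PQ)[1][0] = (1)*(2) + (1)*(-10) = -8
  (PQ)[1][1] = (1)*(-3) + (1)*(10) = 7
PQ =
[     -110       120 ]
[       -8         7 ]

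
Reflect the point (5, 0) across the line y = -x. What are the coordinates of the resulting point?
(0, -5)

Reflection across line y = -x: (5, 0) → (0, -5)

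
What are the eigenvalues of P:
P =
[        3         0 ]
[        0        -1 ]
λ = -1, 3

Solve det(P - λI) = 0. For a 2×2 matrix the characteristic equation is λ² - (trace)λ + det = 0.
trace(P) = a + d = 3 - 1 = 2.
det(P) = a*d - b*c = (3)*(-1) - (0)*(0) = -3 - 0 = -3.
Characteristic equation: λ² - (2)λ + (-3) = 0.
Discriminant = (2)² - 4*(-3) = 4 + 12 = 16.
λ = (2 ± √16) / 2 = (2 ± 4) / 2 = -1, 3.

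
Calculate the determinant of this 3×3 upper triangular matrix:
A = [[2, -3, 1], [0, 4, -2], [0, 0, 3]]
24

The determinant of a triangular matrix is the product of its diagonal entries (the off-diagonal entries above the diagonal do not affect it).
det(A) = (2) * (4) * (3) = 24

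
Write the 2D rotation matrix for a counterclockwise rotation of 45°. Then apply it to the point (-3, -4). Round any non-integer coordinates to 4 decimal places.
R = [[√2/2, -√2/2], [√2/2, √2/2]]; R·(-3, -4) = (0.7071, -4.9497)

Rotation matrix formula: R(θ) = [[cos θ, -sin θ], [sin θ, cos θ]]
For θ = 45°:
cos(45°) = √2/2
sin(45°) = √2/2
R = [[√2/2, -√2/2], [√2/2, √2/2]]
Apply to (-3, -4): [√2/2·-3 + (-√2/2)·-4, √2/2·-3 + √2/2·-4] = (0.7071, -4.9497)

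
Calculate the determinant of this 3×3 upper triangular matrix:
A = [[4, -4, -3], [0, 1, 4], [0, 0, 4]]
16

The determinant of a triangular matrix is the product of its diagonal entries (the off-diagonal entries above the diagonal do not affect it).
det(A) = (4) * (1) * (4) = 16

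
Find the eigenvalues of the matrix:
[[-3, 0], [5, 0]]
λ = -3 and λ = 0

Characteristic equation: det(A - λI) = 0
λ² - (trace)λ + (det) = 0
λ² - (-3)λ + (0) = 0
λ² + 3λ + 0 = 0
Solving: λ = -3, 0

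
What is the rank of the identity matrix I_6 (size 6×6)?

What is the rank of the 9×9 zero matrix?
rank(I_6) = 6, rank(0) = 0

The identity I_6 has 6 columns that are the standard basis vectors e_1, …, e_6. These are linearly independent, so all 6 columns are pivots and rank(I_6) = 6.
The 9×9 zero matrix has every entry zero, so every row is the zero row and there are no pivots; rank(0) = 0.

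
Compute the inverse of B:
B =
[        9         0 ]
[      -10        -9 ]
det(B) = -81
B⁻¹ =
[      1/9         0 ]
[   -10/81      -1/9 ]

For a 2×2 matrix B = [[a, b], [c, d]] with det(B) ≠ 0, B⁻¹ = (1/det(B)) * [[d, -b], [-c, a]].
det(B) = (9)*(-9) - (0)*(-10) = -81 - 0 = -81.
B⁻¹ = (1/-81) * [[-9, 0], [10, 9]].
Dividing each entry by -81 and reducing:
B⁻¹ =
[      1/9         0 ]
[   -10/81      -1/9 ]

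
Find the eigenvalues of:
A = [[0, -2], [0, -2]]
λ = -2, 0

Solve det(A - λI) = 0. For a 2×2 matrix this is λ² - (trace)λ + det = 0.
trace(A) = 0 - 2 = -2.
det(A) = (0)*(-2) - (-2)*(0) = 0 - 0 = 0.
Characteristic equation: λ² - (-2)λ + (0) = 0.
Discriminant: (-2)² - 4*(0) = 4 - 0 = 4.
Roots: λ = (-2 ± √4) / 2 = -2, 0.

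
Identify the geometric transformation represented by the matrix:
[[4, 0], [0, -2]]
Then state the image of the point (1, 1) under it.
non-uniform scaling by (4, -2); image of (1, 1) is (4, -2)

This is diagonal with distinct entries, so it scales the x-axis by 4 and the y-axis by -2.
The matrix [[4, 0], [0, -2]] represents: non-uniform scaling by (4, -2).
Applying it to (1, 1): [4·1 + 0·1, 0·1 + -2·1] = (4, -2).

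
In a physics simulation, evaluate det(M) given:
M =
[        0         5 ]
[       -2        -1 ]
det(M) = 10

For a 2×2 matrix [[a, b], [c, d]], det = a*d - b*c.
det(M) = (0)*(-1) - (5)*(-2) = 0 + 10 = 10.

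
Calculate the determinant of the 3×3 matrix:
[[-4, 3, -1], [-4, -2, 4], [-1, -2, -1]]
-70

Expansion along first row:
det = -4·det([[-2,4],[-2,-1]]) - 3·det([[-4,4],[-1,-1]]) + -1·det([[-4,-2],[-1,-2]])
    = -4·(-2·-1 - 4·-2) - 3·(-4·-1 - 4·-1) + -1·(-4·-2 - -2·-1)
    = -4·10 - 3·8 + -1·6
    = -40 + -24 + -6 = -70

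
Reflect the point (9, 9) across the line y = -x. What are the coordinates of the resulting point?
(-9, -9)

Reflection across line y = -x: (9, 9) → (-9, -9)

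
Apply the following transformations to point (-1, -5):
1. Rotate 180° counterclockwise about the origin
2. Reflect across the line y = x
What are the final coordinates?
(5, 1)

Step 1: Rotate 180° → (1, 5)
Step 2: Reflect across the line y = x → (5, 1)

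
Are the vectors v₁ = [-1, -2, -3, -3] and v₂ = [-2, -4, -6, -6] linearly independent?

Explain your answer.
No, linearly dependent (v₂ = 2·v₁)

Check whether there is a scalar k with v₂ = k·v₁.
Comparing components, k = 2 satisfies 2·[-1, -2, -3, -3] = [-2, -4, -6, -6].
Since v₂ is a scalar multiple of v₁, the two vectors are linearly dependent.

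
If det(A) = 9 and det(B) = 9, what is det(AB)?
81

Use the multiplicative property of determinants: det(AB) = det(A)*det(B).
det(AB) = (9)*(9) = 81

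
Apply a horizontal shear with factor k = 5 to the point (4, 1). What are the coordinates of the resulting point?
(9, 1)

Shear matrix for horizontal shear with factor k = 5:
[[1, 5], [0, 1]]
Result: (4, 1) → (9, 1)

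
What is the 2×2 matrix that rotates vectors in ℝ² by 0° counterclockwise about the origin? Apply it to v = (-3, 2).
R = [[1, 0], [0, 1]]; R·v = (-3, 2)

A counterclockwise rotation by angle θ in ℝ² has matrix R(θ) = [[cos θ, -sin θ], [sin θ, cos θ]].
For θ = 0°: cos θ = 1, sin θ = 0.
R(0°) = [[1, 0], [0, 1]].
R·v = [1·-3 + (0)·2, 0·-3 + 1·2] = (-3, 2).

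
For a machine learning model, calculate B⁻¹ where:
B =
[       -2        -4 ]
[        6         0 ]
det(B) = 24
B⁻¹ =
[        0       1/6 ]
[     -1/4     -1/12 ]

For a 2×2 matrix B = [[a, b], [c, d]] with det(B) ≠ 0, B⁻¹ = (1/det(B)) * [[d, -b], [-c, a]].
det(B) = (-2)*(0) - (-4)*(6) = 0 + 24 = 24.
B⁻¹ = (1/24) * [[0, 4], [-6, -2]].
Dividing each entry by 24 and reducing:
B⁻¹ =
[        0       1/6 ]
[     -1/4     -1/12 ]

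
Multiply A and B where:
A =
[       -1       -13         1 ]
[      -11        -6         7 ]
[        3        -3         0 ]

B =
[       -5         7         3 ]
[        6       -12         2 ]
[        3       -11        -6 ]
AB =
[      -70       138       -35 ]
[       40       -82       -87 ]
[      -33        57         3 ]

Matrix multiplication: (AB)[i][j] = sum over k of A[i][k] * B[k][j].
  (AB)[0][0] = (-1)*(-5) + (-13)*(6) + (1)*(3) = -70
  (AB)[0][1] = (-1)*(7) + (-13)*(-12) + (1)*(-11) = 138
  (AB)[0][2] = (-1)*(3) + (-13)*(2) + (1)*(-6) = -35
  (AB)[1][0] = (-11)*(-5) + (-6)*(6) + (7)*(3) = 40
  (AB)[1][1] = (-11)*(7) + (-6)*(-12) + (7)*(-11) = -82
  (AB)[1][2] = (-11)*(3) + (-6)*(2) + (7)*(-6) = -87
  (AB)[2][0] = (3)*(-5) + (-3)*(6) + (0)*(3) = -33
  (AB)[2][1] = (3)*(7) + (-3)*(-12) + (0)*(-11) = 57
  (AB)[2][2] = (3)*(3) + (-3)*(2) + (0)*(-6) = 3
AB =
[      -70       138       -35 ]
[       40       -82       -87 ]
[      -33        57         3 ]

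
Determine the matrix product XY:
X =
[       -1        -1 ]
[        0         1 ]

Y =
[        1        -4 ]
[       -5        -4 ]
XY =
[        4         8 ]
[       -5        -4 ]

Matrix multiplication: (XY)[i][j] = sum over k of X[i][k] * Y[k][j].
  (XY)[0][0] = (-1)*(1) + (-1)*(-5) = 4
  (XY)[0][1] = (-1)*(-4) + (-1)*(-4) = 8
  (XY)[1][0] = (0)*(1) + (1)*(-5) = -5
  (XY)[1][1] = (0)*(-4) + (1)*(-4) = -4
XY =
[        4         8 ]
[       -5        -4 ]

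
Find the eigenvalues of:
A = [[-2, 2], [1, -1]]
λ = -3, 0

Solve det(A - λI) = 0. For a 2×2 matrix this is λ² - (trace)λ + det = 0.
trace(A) = -2 - 1 = -3.
det(A) = (-2)*(-1) - (2)*(1) = 2 - 2 = 0.
Characteristic equation: λ² - (-3)λ + (0) = 0.
Discriminant: (-3)² - 4*(0) = 9 - 0 = 9.
Roots: λ = (-3 ± √9) / 2 = -3, 0.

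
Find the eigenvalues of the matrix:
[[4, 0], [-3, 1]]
λ = 1 and λ = 4

Characteristic equation: det(A - λI) = 0
λ² - (trace)λ + (det) = 0
λ² - (5)λ + (4) = 0
λ² - 5λ + 4 = 0
Solving: λ = 1, 4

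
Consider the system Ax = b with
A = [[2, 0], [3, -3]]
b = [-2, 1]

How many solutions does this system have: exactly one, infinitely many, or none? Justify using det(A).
Exactly one solution

Compute det(A) = (2)*(-3) - (0)*(3) = -6.
Because det(A) ≠ 0, A is invertible and Ax = b has a unique solution for every b (here x = A⁻¹ b).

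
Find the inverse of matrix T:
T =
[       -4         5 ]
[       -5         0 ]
det(T) = 25
T⁻¹ =
[        0      -1/5 ]
[      1/5     -4/25 ]

For a 2×2 matrix T = [[a, b], [c, d]] with det(T) ≠ 0, T⁻¹ = (1/det(T)) * [[d, -b], [-c, a]].
det(T) = (-4)*(0) - (5)*(-5) = 0 + 25 = 25.
T⁻¹ = (1/25) * [[0, -5], [5, -4]].
Dividing each entry by 25 and reducing:
T⁻¹ =
[        0      -1/5 ]
[      1/5     -4/25 ]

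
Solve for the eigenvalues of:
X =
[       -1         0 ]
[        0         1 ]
λ = -1, 1

Solve det(X - λI) = 0. For a 2×2 matrix the characteristic equation is λ² - (trace)λ + det = 0.
trace(X) = a + d = -1 + 1 = 0.
det(X) = a*d - b*c = (-1)*(1) - (0)*(0) = -1 - 0 = -1.
Characteristic equation: λ² - (0)λ + (-1) = 0.
Discriminant = (0)² - 4*(-1) = 0 + 4 = 4.
λ = (0 ± √4) / 2 = (0 ± 2) / 2 = -1, 1.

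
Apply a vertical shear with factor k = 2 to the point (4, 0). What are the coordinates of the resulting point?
(4, 8)

Shear matrix for vertical shear with factor k = 2:
[[1, 0], [2, 1]]
Result: (4, 0) → (4, 8)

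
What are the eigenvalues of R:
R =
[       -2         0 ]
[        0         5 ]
λ = -2, 5

Solve det(R - λI) = 0. For a 2×2 matrix the characteristic equation is λ² - (trace)λ + det = 0.
trace(R) = a + d = -2 + 5 = 3.
det(R) = a*d - b*c = (-2)*(5) - (0)*(0) = -10 - 0 = -10.
Characteristic equation: λ² - (3)λ + (-10) = 0.
Discriminant = (3)² - 4*(-10) = 9 + 40 = 49.
λ = (3 ± √49) / 2 = (3 ± 7) / 2 = -2, 5.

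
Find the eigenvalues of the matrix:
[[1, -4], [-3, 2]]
λ = -2 and λ = 5

Characteristic equation: det(A - λI) = 0
λ² - (trace)λ + (det) = 0
λ² - (3)λ + (-10) = 0
λ² - 3λ - 10 = 0
Solving: λ = -2, 5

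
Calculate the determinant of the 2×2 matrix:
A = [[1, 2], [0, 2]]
2

For A = [[a, b], [c, d]], det(A) = a*d - b*c.
det(A) = (1)*(2) - (2)*(0) = 2 - 0 = 2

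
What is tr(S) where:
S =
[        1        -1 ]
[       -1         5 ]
tr(S) = 1 + 5 = 6

The trace of a square matrix is the sum of its diagonal entries.
Diagonal entries of S: S[0][0] = 1, S[1][1] = 5.
tr(S) = 1 + 5 = 6.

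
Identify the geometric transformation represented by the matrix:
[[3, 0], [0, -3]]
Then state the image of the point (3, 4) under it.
non-uniform scaling by (3, -3); image of (3, 4) is (9, -12)

This is diagonal with distinct entries, so it scales the x-axis by 3 and the y-axis by -3.
The matrix [[3, 0], [0, -3]] represents: non-uniform scaling by (3, -3).
Applying it to (3, 4): [3·3 + 0·4, 0·3 + -3·4] = (9, -12).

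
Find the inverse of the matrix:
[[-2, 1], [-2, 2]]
[[-1, 1/2], [-1, 1]]

For [[a,b],[c,d]], inverse = (1/det)·[[d,-b],[-c,a]]
det = -2·2 - 1·-2 = -2
Inverse = (1/-2)·[[2, -1], [2, -2]]
        = [[-1, 1/2], [-1, 1]]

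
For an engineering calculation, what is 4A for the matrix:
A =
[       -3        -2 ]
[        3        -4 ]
4A =
[      -12        -8 ]
[       12       -16 ]

Scalar multiplication is elementwise: (4A)[i][j] = 4 * A[i][j].
  (4A)[0][0] = 4 * (-3) = -12
  (4A)[0][1] = 4 * (-2) = -8
  (4A)[1][0] = 4 * (3) = 12
  (4A)[1][1] = 4 * (-4) = -16
4A =
[      -12        -8 ]
[       12       -16 ]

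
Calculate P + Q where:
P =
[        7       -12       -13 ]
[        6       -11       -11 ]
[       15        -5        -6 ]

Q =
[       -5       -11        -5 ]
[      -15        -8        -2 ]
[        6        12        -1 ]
P + Q =
[        2       -23       -18 ]
[       -9       -19       -13 ]
[       21         7        -7 ]

Matrix addition is elementwise: (P+Q)[i][j] = P[i][j] + Q[i][j].
  (P+Q)[0][0] = (7) + (-5) = 2
  (P+Q)[0][1] = (-12) + (-11) = -23
  (P+Q)[0][2] = (-13) + (-5) = -18
  (P+Q)[1][0] = (6) + (-15) = -9
  (P+Q)[1][1] = (-11) + (-8) = -19
  (P+Q)[1][2] = (-11) + (-2) = -13
  (P+Q)[2][0] = (15) + (6) = 21
  (P+Q)[2][1] = (-5) + (12) = 7
  (P+Q)[2][2] = (-6) + (-1) = -7
P + Q =
[        2       -23       -18 ]
[       -9       -19       -13 ]
[       21         7        -7 ]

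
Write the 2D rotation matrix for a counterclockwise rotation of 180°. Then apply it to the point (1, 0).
R = [[-1, 0], [0, -1]]; R·(1, 0) = (-1, 0)

Rotation matrix formula: R(θ) = [[cos θ, -sin θ], [sin θ, cos θ]]
For θ = 180°:
cos(180°) = -1
sin(180°) = 0
R = [[-1, 0], [0, -1]]
Apply to (1, 0): [-1·1 + (0)·0, 0·1 + -1·0] = (-1, 0)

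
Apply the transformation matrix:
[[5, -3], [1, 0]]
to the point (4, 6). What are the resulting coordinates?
(2, 4)

Matrix multiplication:
[[5, -3], [1, 0]] × [4, 6]ᵀ
= [5×4 + -3×6, 1×4 + 0×6]ᵀ
= [2.0000, 4.0000]ᵀ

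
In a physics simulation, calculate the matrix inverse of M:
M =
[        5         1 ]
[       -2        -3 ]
det(M) = -13
M⁻¹ =
[     3/13      1/13 ]
[    -2/13     -5/13 ]

For a 2×2 matrix M = [[a, b], [c, d]] with det(M) ≠ 0, M⁻¹ = (1/det(M)) * [[d, -b], [-c, a]].
det(M) = (5)*(-3) - (1)*(-2) = -15 + 2 = -13.
M⁻¹ = (1/-13) * [[-3, -1], [2, 5]].
Dividing each entry by -13 and reducing:
M⁻¹ =
[     3/13      1/13 ]
[    -2/13     -5/13 ]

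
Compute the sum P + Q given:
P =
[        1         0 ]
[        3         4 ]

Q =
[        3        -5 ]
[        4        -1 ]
P + Q =
[        4        -5 ]
[        7         3 ]

Matrix addition is elementwise: (P+Q)[i][j] = P[i][j] + Q[i][j].
  (P+Q)[0][0] = (1) + (3) = 4
  (P+Q)[0][1] = (0) + (-5) = -5
  (P+Q)[1][0] = (3) + (4) = 7
  (P+Q)[1][1] = (4) + (-1) = 3
P + Q =
[        4        -5 ]
[        7         3 ]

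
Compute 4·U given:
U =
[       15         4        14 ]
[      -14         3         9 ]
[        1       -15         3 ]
4U =
[       60        16        56 ]
[      -56        12        36 ]
[        4       -60        12 ]

Scalar multiplication is elementwise: (4U)[i][j] = 4 * U[i][j].
  (4U)[0][0] = 4 * (15) = 60
  (4U)[0][1] = 4 * (4) = 16
  (4U)[0][2] = 4 * (14) = 56
  (4U)[1][0] = 4 * (-14) = -56
  (4U)[1][1] = 4 * (3) = 12
  (4U)[1][2] = 4 * (9) = 36
  (4U)[2][0] = 4 * (1) = 4
  (4U)[2][1] = 4 * (-15) = -60
  (4U)[2][2] = 4 * (3) = 12
4U =
[       60        16        56 ]
[      -56        12        36 ]
[        4       -60        12 ]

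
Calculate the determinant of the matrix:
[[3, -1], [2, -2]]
-4

For a 2×2 matrix [[a, b], [c, d]], det = ad - bc
det = (3)(-2) - (-1)(2) = -6 - -2 = -4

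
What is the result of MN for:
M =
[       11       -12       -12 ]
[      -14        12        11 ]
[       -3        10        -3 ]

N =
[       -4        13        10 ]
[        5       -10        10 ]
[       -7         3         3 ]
MN =
[      -20       227       -46 ]
[       39      -269        13 ]
[       83      -148        61 ]

Matrix multiplication: (MN)[i][j] = sum over k of M[i][k] * N[k][j].
  (MN)[0][0] = (11)*(-4) + (-12)*(5) + (-12)*(-7) = -20
  (MN)[0][1] = (11)*(13) + (-12)*(-10) + (-12)*(3) = 227
  (MN)[0][2] = (11)*(10) + (-12)*(10) + (-12)*(3) = -46
  (MN)[1][0] = (-14)*(-4) + (12)*(5) + (11)*(-7) = 39
  (MN)[1][1] = (-14)*(13) + (12)*(-10) + (11)*(3) = -269
  (MN)[1][2] = (-14)*(10) + (12)*(10) + (11)*(3) = 13
  (MN)[2][0] = (-3)*(-4) + (10)*(5) + (-3)*(-7) = 83
  (MN)[2][1] = (-3)*(13) + (10)*(-10) + (-3)*(3) = -148
  (MN)[2][2] = (-3)*(10) + (10)*(10) + (-3)*(3) = 61
MN =
[      -20       227       -46 ]
[       39      -269        13 ]
[       83      -148        61 ]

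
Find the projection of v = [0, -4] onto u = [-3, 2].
[24/13, -16/13]

The projection of v onto u is proj_u(v) = ((v·u) / (u·u)) · u.
v·u = (0)*(-3) + (-4)*(2) = -8.
u·u = (-3)*(-3) + (2)*(2) = 13.
coefficient = -8 / 13 = -8/13.
proj_u(v) = -8/13 · [-3, 2] = [24/13, -16/13].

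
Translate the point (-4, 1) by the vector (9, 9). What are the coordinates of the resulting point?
(5, 10)

Translation by (9, 9):
x' = -4 + 9 = 5
y' = 1 + 9 = 10
Homogeneous matrix: [[1, 0, 9], [0, 1, 9], [0, 0, 1]]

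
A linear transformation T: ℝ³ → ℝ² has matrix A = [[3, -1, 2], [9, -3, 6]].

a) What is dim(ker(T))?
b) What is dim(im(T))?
dim(ker) = 2, dim(im) = 1

Observe that row 2 = 3 × row 1 (so the rows are linearly dependent).
Thus rank(A) = 1 (only one linearly independent row).
dim(im(T)) = rank(A) = 1.
By the rank-nullity theorem applied to T: ℝ³ → ℝ², rank(A) + nullity(A) = 3 (the domain dimension), so dim(ker(T)) = 3 - 1 = 2.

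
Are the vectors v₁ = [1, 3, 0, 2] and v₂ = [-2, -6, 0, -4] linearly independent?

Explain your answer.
No, linearly dependent (v₂ = -2·v₁)

Check whether there is a scalar k with v₂ = k·v₁.
Comparing components, k = -2 satisfies -2·[1, 3, 0, 2] = [-2, -6, 0, -4].
Since v₂ is a scalar multiple of v₁, the two vectors are linearly dependent.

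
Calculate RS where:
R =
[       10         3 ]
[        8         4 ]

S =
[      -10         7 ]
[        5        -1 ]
RS =
[      -85        67 ]
[      -60        52 ]

Matrix multiplication: (RS)[i][j] = sum over k of R[i][k] * S[k][j].
  (RS)[0][0] = (10)*(-10) + (3)*(5) = -85
  (RS)[0][1] = (10)*(7) + (3)*(-1) = 67
  (RS)[1][0] = (8)*(-10) + (4)*(5) = -60
  (RS)[1][1] = (8)*(7) + (4)*(-1) = 52
RS =
[      -85        67 ]
[      -60        52 ]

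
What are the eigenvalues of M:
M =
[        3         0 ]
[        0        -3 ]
λ = -3, 3

Solve det(M - λI) = 0. For a 2×2 matrix the characteristic equation is λ² - (trace)λ + det = 0.
trace(M) = a + d = 3 - 3 = 0.
det(M) = a*d - b*c = (3)*(-3) - (0)*(0) = -9 - 0 = -9.
Characteristic equation: λ² - (0)λ + (-9) = 0.
Discriminant = (0)² - 4*(-9) = 0 + 36 = 36.
λ = (0 ± √36) / 2 = (0 ± 6) / 2 = -3, 3.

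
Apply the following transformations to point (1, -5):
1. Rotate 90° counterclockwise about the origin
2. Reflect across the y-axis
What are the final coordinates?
(-5, 1)

Step 1: Rotate 90° → (5, 1)
Step 2: Reflect across the y-axis → (-5, 1)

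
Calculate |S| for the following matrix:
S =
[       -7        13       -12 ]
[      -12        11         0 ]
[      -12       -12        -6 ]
det(S) = -3786

Expand along row 0 (cofactor expansion): det(S) = a*(e*i - f*h) - b*(d*i - f*g) + c*(d*h - e*g), where the 3×3 is [[a, b, c], [d, e, f], [g, h, i]].
Minor M_00 = (11)*(-6) - (0)*(-12) = -66 - 0 = -66.
Minor M_01 = (-12)*(-6) - (0)*(-12) = 72 - 0 = 72.
Minor M_02 = (-12)*(-12) - (11)*(-12) = 144 + 132 = 276.
det(S) = (-7)*(-66) - (13)*(72) + (-12)*(276) = 462 - 936 - 3312 = -3786.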